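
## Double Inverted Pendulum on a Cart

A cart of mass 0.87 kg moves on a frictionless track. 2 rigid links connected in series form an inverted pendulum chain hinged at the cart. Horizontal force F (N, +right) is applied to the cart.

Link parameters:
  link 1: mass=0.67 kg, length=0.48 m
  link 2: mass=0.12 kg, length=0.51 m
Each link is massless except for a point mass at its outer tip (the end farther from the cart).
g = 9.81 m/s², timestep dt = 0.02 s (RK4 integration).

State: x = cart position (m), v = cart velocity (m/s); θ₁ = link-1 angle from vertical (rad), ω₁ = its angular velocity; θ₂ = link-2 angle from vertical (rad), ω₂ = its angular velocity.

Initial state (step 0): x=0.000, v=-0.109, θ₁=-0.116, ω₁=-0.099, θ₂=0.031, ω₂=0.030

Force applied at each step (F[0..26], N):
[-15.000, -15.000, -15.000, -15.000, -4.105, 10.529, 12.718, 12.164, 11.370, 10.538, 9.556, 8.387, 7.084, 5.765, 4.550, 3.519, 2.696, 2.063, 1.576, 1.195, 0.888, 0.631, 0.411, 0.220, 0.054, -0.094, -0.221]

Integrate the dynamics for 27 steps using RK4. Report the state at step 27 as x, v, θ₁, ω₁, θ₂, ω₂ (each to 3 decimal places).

apply F[0]=-15.000 → step 1: x=-0.005, v=-0.430, θ₁=-0.112, ω₁=0.506, θ₂=0.032, ω₂=0.108
apply F[1]=-15.000 → step 2: x=-0.017, v=-0.754, θ₁=-0.096, ω₁=1.122, θ₂=0.035, ω₂=0.178
apply F[2]=-15.000 → step 3: x=-0.036, v=-1.083, θ₁=-0.067, ω₁=1.764, θ₂=0.039, ω₂=0.234
apply F[3]=-15.000 → step 4: x=-0.061, v=-1.421, θ₁=-0.025, ω₁=2.442, θ₂=0.044, ω₂=0.269
apply F[4]=-4.105 → step 5: x=-0.090, v=-1.515, θ₁=0.026, ω₁=2.636, θ₂=0.050, ω₂=0.284
apply F[5]=+10.529 → step 6: x=-0.118, v=-1.280, θ₁=0.074, ω₁=2.168, θ₂=0.056, ω₂=0.284
apply F[6]=+12.718 → step 7: x=-0.141, v=-1.004, θ₁=0.112, ω₁=1.635, θ₂=0.061, ω₂=0.269
apply F[7]=+12.164 → step 8: x=-0.158, v=-0.748, θ₁=0.140, ω₁=1.163, θ₂=0.066, ω₂=0.239
apply F[8]=+11.370 → step 9: x=-0.171, v=-0.516, θ₁=0.159, ω₁=0.754, θ₂=0.071, ω₂=0.198
apply F[9]=+10.538 → step 10: x=-0.179, v=-0.308, θ₁=0.170, ω₁=0.399, θ₂=0.074, ω₂=0.150
apply F[10]=+9.556 → step 11: x=-0.183, v=-0.123, θ₁=0.175, ω₁=0.099, θ₂=0.077, ω₂=0.099
apply F[11]=+8.387 → step 12: x=-0.184, v=0.035, θ₁=0.175, ω₁=-0.145, θ₂=0.078, ω₂=0.050
apply F[12]=+7.084 → step 13: x=-0.182, v=0.164, θ₁=0.170, ω₁=-0.333, θ₂=0.079, ω₂=0.003
apply F[13]=+5.765 → step 14: x=-0.178, v=0.265, θ₁=0.162, ω₁=-0.466, θ₂=0.078, ω₂=-0.039
apply F[14]=+4.550 → step 15: x=-0.172, v=0.341, θ₁=0.152, ω₁=-0.552, θ₂=0.077, ω₂=-0.076
apply F[15]=+3.519 → step 16: x=-0.165, v=0.396, θ₁=0.140, ω₁=-0.600, θ₂=0.075, ω₂=-0.108
apply F[16]=+2.696 → step 17: x=-0.156, v=0.434, θ₁=0.128, ω₁=-0.620, θ₂=0.073, ω₂=-0.136
apply F[17]=+2.063 → step 18: x=-0.147, v=0.460, θ₁=0.116, ω₁=-0.620, θ₂=0.070, ω₂=-0.158
apply F[18]=+1.576 → step 19: x=-0.138, v=0.477, θ₁=0.104, ω₁=-0.607, θ₂=0.067, ω₂=-0.177
apply F[19]=+1.195 → step 20: x=-0.128, v=0.487, θ₁=0.092, ω₁=-0.587, θ₂=0.063, ω₂=-0.191
apply F[20]=+0.888 → step 21: x=-0.119, v=0.493, θ₁=0.080, ω₁=-0.561, θ₂=0.059, ω₂=-0.203
apply F[21]=+0.631 → step 22: x=-0.109, v=0.494, θ₁=0.069, ω₁=-0.532, θ₂=0.055, ω₂=-0.210
apply F[22]=+0.411 → step 23: x=-0.099, v=0.492, θ₁=0.059, ω₁=-0.502, θ₂=0.051, ω₂=-0.216
apply F[23]=+0.220 → step 24: x=-0.089, v=0.488, θ₁=0.049, ω₁=-0.470, θ₂=0.046, ω₂=-0.218
apply F[24]=+0.054 → step 25: x=-0.079, v=0.481, θ₁=0.040, ω₁=-0.438, θ₂=0.042, ω₂=-0.218
apply F[25]=-0.094 → step 26: x=-0.070, v=0.473, θ₁=0.032, ω₁=-0.406, θ₂=0.038, ω₂=-0.217
apply F[26]=-0.221 → step 27: x=-0.060, v=0.463, θ₁=0.024, ω₁=-0.374, θ₂=0.033, ω₂=-0.213

Answer: x=-0.060, v=0.463, θ₁=0.024, ω₁=-0.374, θ₂=0.033, ω₂=-0.213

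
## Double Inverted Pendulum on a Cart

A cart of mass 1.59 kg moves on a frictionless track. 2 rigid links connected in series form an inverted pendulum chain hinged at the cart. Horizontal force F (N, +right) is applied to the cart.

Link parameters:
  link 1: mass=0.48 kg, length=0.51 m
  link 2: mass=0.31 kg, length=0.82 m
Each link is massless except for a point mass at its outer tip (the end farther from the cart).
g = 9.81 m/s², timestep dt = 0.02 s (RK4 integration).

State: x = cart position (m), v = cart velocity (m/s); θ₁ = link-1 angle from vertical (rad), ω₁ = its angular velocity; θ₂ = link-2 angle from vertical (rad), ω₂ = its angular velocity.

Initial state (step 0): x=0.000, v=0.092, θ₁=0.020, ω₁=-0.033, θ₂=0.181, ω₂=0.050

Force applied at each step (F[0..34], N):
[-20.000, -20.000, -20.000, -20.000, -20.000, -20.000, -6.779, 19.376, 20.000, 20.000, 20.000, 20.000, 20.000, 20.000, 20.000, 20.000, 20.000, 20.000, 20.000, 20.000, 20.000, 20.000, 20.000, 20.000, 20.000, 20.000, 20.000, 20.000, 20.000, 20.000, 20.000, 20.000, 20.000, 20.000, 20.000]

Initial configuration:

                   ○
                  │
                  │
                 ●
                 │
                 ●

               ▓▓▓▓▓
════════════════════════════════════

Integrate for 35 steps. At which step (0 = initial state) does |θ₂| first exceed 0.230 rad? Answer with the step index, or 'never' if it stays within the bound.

Answer: 28

Derivation:
apply F[0]=-20.000 → step 1: x=-0.001, v=-0.162, θ₁=0.024, ω₁=0.435, θ₂=0.183, ω₂=0.110
apply F[1]=-20.000 → step 2: x=-0.006, v=-0.416, θ₁=0.037, ω₁=0.910, θ₂=0.185, ω₂=0.166
apply F[2]=-20.000 → step 3: x=-0.017, v=-0.671, θ₁=0.061, ω₁=1.400, θ₂=0.189, ω₂=0.212
apply F[3]=-20.000 → step 4: x=-0.033, v=-0.928, θ₁=0.094, ω₁=1.911, θ₂=0.194, ω₂=0.246
apply F[4]=-20.000 → step 5: x=-0.054, v=-1.187, θ₁=0.137, ω₁=2.445, θ₂=0.199, ω₂=0.265
apply F[5]=-20.000 → step 6: x=-0.081, v=-1.444, θ₁=0.192, ω₁=3.002, θ₂=0.204, ω₂=0.272
apply F[6]=-6.779 → step 7: x=-0.111, v=-1.537, θ₁=0.254, ω₁=3.266, θ₂=0.210, ω₂=0.270
apply F[7]=+19.376 → step 8: x=-0.139, v=-1.314, θ₁=0.316, ω₁=2.970, θ₂=0.215, ω₂=0.247
apply F[8]=+20.000 → step 9: x=-0.163, v=-1.092, θ₁=0.373, ω₁=2.718, θ₂=0.219, ω₂=0.202
apply F[9]=+20.000 → step 10: x=-0.183, v=-0.878, θ₁=0.426, ω₁=2.522, θ₂=0.223, ω₂=0.134
apply F[10]=+20.000 → step 11: x=-0.198, v=-0.669, θ₁=0.474, ω₁=2.377, θ₂=0.225, ω₂=0.044
apply F[11]=+20.000 → step 12: x=-0.210, v=-0.466, θ₁=0.521, ω₁=2.278, θ₂=0.225, ω₂=-0.066
apply F[12]=+20.000 → step 13: x=-0.217, v=-0.268, θ₁=0.566, ω₁=2.222, θ₂=0.222, ω₂=-0.196
apply F[13]=+20.000 → step 14: x=-0.220, v=-0.072, θ₁=0.610, ω₁=2.203, θ₂=0.217, ω₂=-0.344
apply F[14]=+20.000 → step 15: x=-0.220, v=0.121, θ₁=0.654, ω₁=2.218, θ₂=0.208, ω₂=-0.507
apply F[15]=+20.000 → step 16: x=-0.216, v=0.312, θ₁=0.699, ω₁=2.264, θ₂=0.196, ω₂=-0.685
apply F[16]=+20.000 → step 17: x=-0.207, v=0.503, θ₁=0.745, ω₁=2.336, θ₂=0.181, ω₂=-0.874
apply F[17]=+20.000 → step 18: x=-0.195, v=0.694, θ₁=0.793, ω₁=2.430, θ₂=0.161, ω₂=-1.071
apply F[18]=+20.000 → step 19: x=-0.180, v=0.886, θ₁=0.842, ω₁=2.543, θ₂=0.138, ω₂=-1.275
apply F[19]=+20.000 → step 20: x=-0.160, v=1.080, θ₁=0.894, ω₁=2.670, θ₂=0.110, ω₂=-1.481
apply F[20]=+20.000 → step 21: x=-0.136, v=1.277, θ₁=0.949, ω₁=2.808, θ₂=0.078, ω₂=-1.686
apply F[21]=+20.000 → step 22: x=-0.109, v=1.476, θ₁=1.007, ω₁=2.953, θ₂=0.043, ω₂=-1.887
apply F[22]=+20.000 → step 23: x=-0.077, v=1.679, θ₁=1.067, ω₁=3.105, θ₂=0.003, ω₂=-2.082
apply F[23]=+20.000 → step 24: x=-0.042, v=1.885, θ₁=1.131, ω₁=3.261, θ₂=-0.040, ω₂=-2.267
apply F[24]=+20.000 → step 25: x=-0.002, v=2.095, θ₁=1.198, ω₁=3.423, θ₂=-0.088, ω₂=-2.440
apply F[25]=+20.000 → step 26: x=0.042, v=2.308, θ₁=1.268, ω₁=3.591, θ₂=-0.138, ω₂=-2.600
apply F[26]=+20.000 → step 27: x=0.090, v=2.525, θ₁=1.342, ω₁=3.770, θ₂=-0.191, ω₂=-2.744
apply F[27]=+20.000 → step 28: x=0.143, v=2.746, θ₁=1.419, ω₁=3.964, θ₂=-0.248, ω₂=-2.870
apply F[28]=+20.000 → step 29: x=0.200, v=2.972, θ₁=1.500, ω₁=4.180, θ₂=-0.306, ω₂=-2.974
apply F[29]=+20.000 → step 30: x=0.262, v=3.203, θ₁=1.586, ω₁=4.428, θ₂=-0.366, ω₂=-3.053
apply F[30]=+20.000 → step 31: x=0.328, v=3.441, θ₁=1.678, ω₁=4.720, θ₂=-0.428, ω₂=-3.101
apply F[31]=+20.000 → step 32: x=0.400, v=3.690, θ₁=1.775, ω₁=5.073, θ₂=-0.490, ω₂=-3.109
apply F[32]=+20.000 → step 33: x=0.476, v=3.955, θ₁=1.881, ω₁=5.508, θ₂=-0.552, ω₂=-3.071
apply F[33]=+20.000 → step 34: x=0.558, v=4.242, θ₁=1.997, ω₁=6.048, θ₂=-0.613, ω₂=-2.982
apply F[34]=+20.000 → step 35: x=0.646, v=4.562, θ₁=2.124, ω₁=6.712, θ₂=-0.671, ω₂=-2.851
|θ₂| = 0.248 > 0.230 first at step 28.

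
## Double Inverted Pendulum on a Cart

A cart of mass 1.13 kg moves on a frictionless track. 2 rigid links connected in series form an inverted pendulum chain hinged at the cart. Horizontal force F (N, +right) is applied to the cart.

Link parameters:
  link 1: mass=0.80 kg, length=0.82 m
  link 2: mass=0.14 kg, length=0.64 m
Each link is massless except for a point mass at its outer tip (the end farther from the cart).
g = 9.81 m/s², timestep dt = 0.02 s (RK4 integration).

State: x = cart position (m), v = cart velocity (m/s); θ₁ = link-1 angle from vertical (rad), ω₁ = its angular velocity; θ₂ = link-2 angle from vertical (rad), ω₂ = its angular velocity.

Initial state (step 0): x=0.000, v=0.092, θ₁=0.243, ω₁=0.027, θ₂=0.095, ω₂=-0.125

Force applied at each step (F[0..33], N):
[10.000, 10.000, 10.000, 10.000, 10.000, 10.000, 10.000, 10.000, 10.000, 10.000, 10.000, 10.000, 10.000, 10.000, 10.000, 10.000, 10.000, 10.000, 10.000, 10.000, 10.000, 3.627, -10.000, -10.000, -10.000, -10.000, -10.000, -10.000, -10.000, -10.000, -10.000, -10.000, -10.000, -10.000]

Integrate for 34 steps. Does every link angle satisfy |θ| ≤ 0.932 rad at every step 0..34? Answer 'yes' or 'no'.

apply F[0]=+10.000 → step 1: x=0.003, v=0.225, θ₁=0.243, ω₁=-0.066, θ₂=0.092, ω₂=-0.186
apply F[1]=+10.000 → step 2: x=0.009, v=0.358, θ₁=0.240, ω₁=-0.159, θ₂=0.088, ω₂=-0.247
apply F[2]=+10.000 → step 3: x=0.017, v=0.491, θ₁=0.236, ω₁=-0.253, θ₂=0.082, ω₂=-0.309
apply F[3]=+10.000 → step 4: x=0.029, v=0.626, θ₁=0.230, ω₁=-0.351, θ₂=0.075, ω₂=-0.371
apply F[4]=+10.000 → step 5: x=0.043, v=0.762, θ₁=0.222, ω₁=-0.452, θ₂=0.067, ω₂=-0.433
apply F[5]=+10.000 → step 6: x=0.059, v=0.901, θ₁=0.212, ω₁=-0.558, θ₂=0.058, ω₂=-0.494
apply F[6]=+10.000 → step 7: x=0.079, v=1.041, θ₁=0.200, ω₁=-0.671, θ₂=0.047, ω₂=-0.554
apply F[7]=+10.000 → step 8: x=0.101, v=1.185, θ₁=0.185, ω₁=-0.790, θ₂=0.036, ω₂=-0.612
apply F[8]=+10.000 → step 9: x=0.126, v=1.332, θ₁=0.168, ω₁=-0.918, θ₂=0.023, ω₂=-0.667
apply F[9]=+10.000 → step 10: x=0.154, v=1.483, θ₁=0.148, ω₁=-1.056, θ₂=0.009, ω₂=-0.719
apply F[10]=+10.000 → step 11: x=0.185, v=1.638, θ₁=0.126, ω₁=-1.205, θ₂=-0.006, ω₂=-0.767
apply F[11]=+10.000 → step 12: x=0.220, v=1.797, θ₁=0.100, ω₁=-1.367, θ₂=-0.022, ω₂=-0.810
apply F[12]=+10.000 → step 13: x=0.257, v=1.962, θ₁=0.071, ω₁=-1.542, θ₂=-0.038, ω₂=-0.846
apply F[13]=+10.000 → step 14: x=0.298, v=2.131, θ₁=0.038, ω₁=-1.732, θ₂=-0.055, ω₂=-0.876
apply F[14]=+10.000 → step 15: x=0.343, v=2.306, θ₁=0.002, ω₁=-1.938, θ₂=-0.073, ω₂=-0.898
apply F[15]=+10.000 → step 16: x=0.390, v=2.485, θ₁=-0.039, ω₁=-2.159, θ₂=-0.091, ω₂=-0.913
apply F[16]=+10.000 → step 17: x=0.442, v=2.667, θ₁=-0.085, ω₁=-2.394, θ₂=-0.110, ω₂=-0.920
apply F[17]=+10.000 → step 18: x=0.497, v=2.850, θ₁=-0.135, ω₁=-2.642, θ₂=-0.128, ω₂=-0.921
apply F[18]=+10.000 → step 19: x=0.556, v=3.032, θ₁=-0.190, ω₁=-2.900, θ₂=-0.146, ω₂=-0.920
apply F[19]=+10.000 → step 20: x=0.618, v=3.209, θ₁=-0.251, ω₁=-3.162, θ₂=-0.165, ω₂=-0.920
apply F[20]=+10.000 → step 21: x=0.684, v=3.377, θ₁=-0.317, ω₁=-3.425, θ₂=-0.183, ω₂=-0.928
apply F[21]=+3.627 → step 22: x=0.752, v=3.430, θ₁=-0.387, ω₁=-3.567, θ₂=-0.202, ω₂=-0.939
apply F[22]=-10.000 → step 23: x=0.819, v=3.267, θ₁=-0.457, ω₁=-3.485, θ₂=-0.220, ω₂=-0.923
apply F[23]=-10.000 → step 24: x=0.883, v=3.109, θ₁=-0.526, ω₁=-3.431, θ₂=-0.239, ω₂=-0.899
apply F[24]=-10.000 → step 25: x=0.944, v=2.956, θ₁=-0.595, ω₁=-3.402, θ₂=-0.256, ω₂=-0.869
apply F[25]=-10.000 → step 26: x=1.001, v=2.806, θ₁=-0.663, ω₁=-3.398, θ₂=-0.273, ω₂=-0.833
apply F[26]=-10.000 → step 27: x=1.056, v=2.658, θ₁=-0.731, ω₁=-3.416, θ₂=-0.290, ω₂=-0.794
apply F[27]=-10.000 → step 28: x=1.108, v=2.508, θ₁=-0.799, ω₁=-3.455, θ₂=-0.305, ω₂=-0.754
apply F[28]=-10.000 → step 29: x=1.156, v=2.357, θ₁=-0.869, ω₁=-3.511, θ₂=-0.320, ω₂=-0.715
apply F[29]=-10.000 → step 30: x=1.202, v=2.203, θ₁=-0.940, ω₁=-3.585, θ₂=-0.334, ω₂=-0.681
apply F[30]=-10.000 → step 31: x=1.244, v=2.042, θ₁=-1.013, ω₁=-3.676, θ₂=-0.347, ω₂=-0.655
apply F[31]=-10.000 → step 32: x=1.284, v=1.875, θ₁=-1.087, ω₁=-3.783, θ₂=-0.360, ω₂=-0.639
apply F[32]=-10.000 → step 33: x=1.319, v=1.699, θ₁=-1.164, ω₁=-3.906, θ₂=-0.373, ω₂=-0.638
apply F[33]=-10.000 → step 34: x=1.351, v=1.511, θ₁=-1.244, ω₁=-4.045, θ₂=-0.386, ω₂=-0.656
Max |angle| over trajectory = 1.244 rad; bound = 0.932 → exceeded.

Answer: no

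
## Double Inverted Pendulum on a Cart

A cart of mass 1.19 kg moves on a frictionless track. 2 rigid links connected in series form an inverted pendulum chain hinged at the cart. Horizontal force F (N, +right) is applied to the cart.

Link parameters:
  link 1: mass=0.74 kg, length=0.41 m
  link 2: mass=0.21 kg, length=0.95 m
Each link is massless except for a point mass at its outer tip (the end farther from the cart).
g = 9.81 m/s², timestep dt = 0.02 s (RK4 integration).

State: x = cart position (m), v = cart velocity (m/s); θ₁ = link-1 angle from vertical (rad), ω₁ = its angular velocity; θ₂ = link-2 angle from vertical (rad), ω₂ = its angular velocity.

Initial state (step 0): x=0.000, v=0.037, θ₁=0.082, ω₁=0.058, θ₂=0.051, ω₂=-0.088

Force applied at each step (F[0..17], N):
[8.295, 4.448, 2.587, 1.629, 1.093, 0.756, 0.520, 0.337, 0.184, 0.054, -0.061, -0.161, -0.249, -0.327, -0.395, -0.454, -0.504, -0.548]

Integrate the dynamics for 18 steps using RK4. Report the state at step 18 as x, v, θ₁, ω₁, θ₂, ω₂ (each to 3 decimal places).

Answer: x=0.092, v=0.233, θ₁=-0.008, ω₁=-0.130, θ₂=0.009, ω₂=-0.101

Derivation:
apply F[0]=+8.295 → step 1: x=0.002, v=0.163, θ₁=0.081, ω₁=-0.205, θ₂=0.049, ω₂=-0.097
apply F[1]=+4.448 → step 2: x=0.006, v=0.225, θ₁=0.075, ω₁=-0.315, θ₂=0.047, ω₂=-0.105
apply F[2]=+2.587 → step 3: x=0.011, v=0.257, θ₁=0.069, ω₁=-0.355, θ₂=0.045, ω₂=-0.112
apply F[3]=+1.629 → step 4: x=0.016, v=0.275, θ₁=0.061, ω₁=-0.363, θ₂=0.043, ω₂=-0.117
apply F[4]=+1.093 → step 5: x=0.022, v=0.284, θ₁=0.054, ω₁=-0.356, θ₂=0.040, ω₂=-0.122
apply F[5]=+0.756 → step 6: x=0.027, v=0.289, θ₁=0.047, ω₁=-0.342, θ₂=0.038, ω₂=-0.125
apply F[6]=+0.520 → step 7: x=0.033, v=0.291, θ₁=0.041, ω₁=-0.324, θ₂=0.035, ω₂=-0.127
apply F[7]=+0.337 → step 8: x=0.039, v=0.291, θ₁=0.034, ω₁=-0.305, θ₂=0.033, ω₂=-0.128
apply F[8]=+0.184 → step 9: x=0.045, v=0.289, θ₁=0.029, ω₁=-0.286, θ₂=0.030, ω₂=-0.128
apply F[9]=+0.054 → step 10: x=0.050, v=0.286, θ₁=0.023, ω₁=-0.266, θ₂=0.028, ω₂=-0.127
apply F[10]=-0.061 → step 11: x=0.056, v=0.281, θ₁=0.018, ω₁=-0.247, θ₂=0.025, ω₂=-0.125
apply F[11]=-0.161 → step 12: x=0.062, v=0.276, θ₁=0.013, ω₁=-0.228, θ₂=0.023, ω₂=-0.123
apply F[12]=-0.249 → step 13: x=0.067, v=0.270, θ₁=0.009, ω₁=-0.210, θ₂=0.020, ω₂=-0.120
apply F[13]=-0.327 → step 14: x=0.073, v=0.264, θ₁=0.005, ω₁=-0.193, θ₂=0.018, ω₂=-0.117
apply F[14]=-0.395 → step 15: x=0.078, v=0.257, θ₁=0.001, ω₁=-0.176, θ₂=0.016, ω₂=-0.113
apply F[15]=-0.454 → step 16: x=0.083, v=0.249, θ₁=-0.002, ω₁=-0.160, θ₂=0.013, ω₂=-0.109
apply F[16]=-0.504 → step 17: x=0.088, v=0.241, θ₁=-0.005, ω₁=-0.145, θ₂=0.011, ω₂=-0.105
apply F[17]=-0.548 → step 18: x=0.092, v=0.233, θ₁=-0.008, ω₁=-0.130, θ₂=0.009, ω₂=-0.101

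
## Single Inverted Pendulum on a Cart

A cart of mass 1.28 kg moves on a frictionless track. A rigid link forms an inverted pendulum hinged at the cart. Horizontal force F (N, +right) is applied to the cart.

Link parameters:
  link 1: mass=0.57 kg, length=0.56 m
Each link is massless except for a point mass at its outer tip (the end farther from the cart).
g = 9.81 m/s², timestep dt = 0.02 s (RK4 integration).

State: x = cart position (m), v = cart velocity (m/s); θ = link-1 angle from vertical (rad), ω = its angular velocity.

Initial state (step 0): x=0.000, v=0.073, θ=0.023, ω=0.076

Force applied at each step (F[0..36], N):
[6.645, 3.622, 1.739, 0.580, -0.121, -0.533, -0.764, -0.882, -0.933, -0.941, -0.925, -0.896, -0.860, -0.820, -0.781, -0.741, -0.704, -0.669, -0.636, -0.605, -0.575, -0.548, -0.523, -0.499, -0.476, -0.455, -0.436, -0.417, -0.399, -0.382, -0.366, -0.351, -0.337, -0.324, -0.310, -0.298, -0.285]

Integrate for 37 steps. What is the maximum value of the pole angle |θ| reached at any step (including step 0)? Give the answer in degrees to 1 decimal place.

Answer: 1.3°

Derivation:
apply F[0]=+6.645 → step 1: x=0.002, v=0.175, θ=0.023, ω=-0.098
apply F[1]=+3.622 → step 2: x=0.007, v=0.229, θ=0.020, ω=-0.188
apply F[2]=+1.739 → step 3: x=0.011, v=0.255, θ=0.016, ω=-0.227
apply F[3]=+0.580 → step 4: x=0.017, v=0.263, θ=0.011, ω=-0.237
apply F[4]=-0.121 → step 5: x=0.022, v=0.260, θ=0.007, ω=-0.229
apply F[5]=-0.533 → step 6: x=0.027, v=0.252, θ=0.002, ω=-0.212
apply F[6]=-0.764 → step 7: x=0.032, v=0.240, θ=-0.002, ω=-0.190
apply F[7]=-0.882 → step 8: x=0.036, v=0.226, θ=-0.005, ω=-0.168
apply F[8]=-0.933 → step 9: x=0.041, v=0.212, θ=-0.009, ω=-0.145
apply F[9]=-0.941 → step 10: x=0.045, v=0.198, θ=-0.011, ω=-0.124
apply F[10]=-0.925 → step 11: x=0.049, v=0.185, θ=-0.014, ω=-0.104
apply F[11]=-0.896 → step 12: x=0.052, v=0.172, θ=-0.015, ω=-0.087
apply F[12]=-0.860 → step 13: x=0.056, v=0.160, θ=-0.017, ω=-0.071
apply F[13]=-0.820 → step 14: x=0.059, v=0.149, θ=-0.018, ω=-0.057
apply F[14]=-0.781 → step 15: x=0.062, v=0.139, θ=-0.019, ω=-0.045
apply F[15]=-0.741 → step 16: x=0.064, v=0.129, θ=-0.020, ω=-0.034
apply F[16]=-0.704 → step 17: x=0.067, v=0.119, θ=-0.021, ω=-0.025
apply F[17]=-0.669 → step 18: x=0.069, v=0.111, θ=-0.021, ω=-0.017
apply F[18]=-0.636 → step 19: x=0.071, v=0.103, θ=-0.021, ω=-0.010
apply F[19]=-0.605 → step 20: x=0.073, v=0.095, θ=-0.022, ω=-0.004
apply F[20]=-0.575 → step 21: x=0.075, v=0.088, θ=-0.022, ω=0.001
apply F[21]=-0.548 → step 22: x=0.077, v=0.081, θ=-0.022, ω=0.005
apply F[22]=-0.523 → step 23: x=0.078, v=0.075, θ=-0.021, ω=0.009
apply F[23]=-0.499 → step 24: x=0.080, v=0.069, θ=-0.021, ω=0.012
apply F[24]=-0.476 → step 25: x=0.081, v=0.064, θ=-0.021, ω=0.015
apply F[25]=-0.455 → step 26: x=0.082, v=0.058, θ=-0.021, ω=0.017
apply F[26]=-0.436 → step 27: x=0.083, v=0.053, θ=-0.020, ω=0.019
apply F[27]=-0.417 → step 28: x=0.084, v=0.048, θ=-0.020, ω=0.020
apply F[28]=-0.399 → step 29: x=0.085, v=0.044, θ=-0.019, ω=0.022
apply F[29]=-0.382 → step 30: x=0.086, v=0.040, θ=-0.019, ω=0.023
apply F[30]=-0.366 → step 31: x=0.087, v=0.036, θ=-0.019, ω=0.023
apply F[31]=-0.351 → step 32: x=0.088, v=0.032, θ=-0.018, ω=0.024
apply F[32]=-0.337 → step 33: x=0.088, v=0.028, θ=-0.018, ω=0.024
apply F[33]=-0.324 → step 34: x=0.089, v=0.024, θ=-0.017, ω=0.024
apply F[34]=-0.310 → step 35: x=0.089, v=0.021, θ=-0.017, ω=0.025
apply F[35]=-0.298 → step 36: x=0.090, v=0.018, θ=-0.016, ω=0.025
apply F[36]=-0.285 → step 37: x=0.090, v=0.015, θ=-0.016, ω=0.024
Max |angle| over trajectory = 0.023 rad = 1.3°.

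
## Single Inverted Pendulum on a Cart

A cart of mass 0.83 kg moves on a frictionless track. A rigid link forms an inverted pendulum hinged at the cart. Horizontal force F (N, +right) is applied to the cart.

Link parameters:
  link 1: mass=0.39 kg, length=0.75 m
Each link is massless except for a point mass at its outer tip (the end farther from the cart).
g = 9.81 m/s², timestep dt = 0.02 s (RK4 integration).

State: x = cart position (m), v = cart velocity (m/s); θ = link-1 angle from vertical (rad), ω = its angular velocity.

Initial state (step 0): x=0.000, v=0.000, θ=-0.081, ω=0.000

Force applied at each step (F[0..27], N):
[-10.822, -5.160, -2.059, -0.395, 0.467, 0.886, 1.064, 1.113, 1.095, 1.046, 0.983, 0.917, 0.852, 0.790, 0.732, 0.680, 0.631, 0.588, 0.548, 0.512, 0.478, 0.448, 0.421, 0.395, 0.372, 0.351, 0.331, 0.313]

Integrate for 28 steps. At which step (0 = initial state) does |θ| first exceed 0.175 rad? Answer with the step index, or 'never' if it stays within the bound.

apply F[0]=-10.822 → step 1: x=-0.003, v=-0.253, θ=-0.078, ω=0.315
apply F[1]=-5.160 → step 2: x=-0.009, v=-0.370, θ=-0.070, ω=0.452
apply F[2]=-2.059 → step 3: x=-0.017, v=-0.414, θ=-0.061, ω=0.492
apply F[3]=-0.395 → step 4: x=-0.025, v=-0.418, θ=-0.051, ω=0.484
apply F[4]=+0.467 → step 5: x=-0.033, v=-0.403, θ=-0.042, ω=0.451
apply F[5]=+0.886 → step 6: x=-0.041, v=-0.378, θ=-0.033, ω=0.408
apply F[6]=+1.064 → step 7: x=-0.048, v=-0.350, θ=-0.025, ω=0.363
apply F[7]=+1.113 → step 8: x=-0.055, v=-0.321, θ=-0.019, ω=0.319
apply F[8]=+1.095 → step 9: x=-0.061, v=-0.293, θ=-0.013, ω=0.278
apply F[9]=+1.046 → step 10: x=-0.067, v=-0.267, θ=-0.007, ω=0.240
apply F[10]=+0.983 → step 11: x=-0.072, v=-0.243, θ=-0.003, ω=0.207
apply F[11]=+0.917 → step 12: x=-0.076, v=-0.221, θ=0.001, ω=0.177
apply F[12]=+0.852 → step 13: x=-0.081, v=-0.200, θ=0.004, ω=0.151
apply F[13]=+0.790 → step 14: x=-0.084, v=-0.182, θ=0.007, ω=0.127
apply F[14]=+0.732 → step 15: x=-0.088, v=-0.165, θ=0.009, ω=0.107
apply F[15]=+0.680 → step 16: x=-0.091, v=-0.149, θ=0.011, ω=0.089
apply F[16]=+0.631 → step 17: x=-0.094, v=-0.135, θ=0.013, ω=0.074
apply F[17]=+0.588 → step 18: x=-0.096, v=-0.122, θ=0.014, ω=0.060
apply F[18]=+0.548 → step 19: x=-0.099, v=-0.111, θ=0.015, ω=0.048
apply F[19]=+0.512 → step 20: x=-0.101, v=-0.100, θ=0.016, ω=0.038
apply F[20]=+0.478 → step 21: x=-0.103, v=-0.090, θ=0.017, ω=0.029
apply F[21]=+0.448 → step 22: x=-0.104, v=-0.080, θ=0.017, ω=0.021
apply F[22]=+0.421 → step 23: x=-0.106, v=-0.072, θ=0.018, ω=0.014
apply F[23]=+0.395 → step 24: x=-0.107, v=-0.064, θ=0.018, ω=0.008
apply F[24]=+0.372 → step 25: x=-0.109, v=-0.057, θ=0.018, ω=0.003
apply F[25]=+0.351 → step 26: x=-0.110, v=-0.050, θ=0.018, ω=-0.001
apply F[26]=+0.331 → step 27: x=-0.111, v=-0.044, θ=0.018, ω=-0.005
apply F[27]=+0.313 → step 28: x=-0.111, v=-0.038, θ=0.018, ω=-0.008
max |θ| = 0.081 ≤ 0.175 over all 29 states.

Answer: never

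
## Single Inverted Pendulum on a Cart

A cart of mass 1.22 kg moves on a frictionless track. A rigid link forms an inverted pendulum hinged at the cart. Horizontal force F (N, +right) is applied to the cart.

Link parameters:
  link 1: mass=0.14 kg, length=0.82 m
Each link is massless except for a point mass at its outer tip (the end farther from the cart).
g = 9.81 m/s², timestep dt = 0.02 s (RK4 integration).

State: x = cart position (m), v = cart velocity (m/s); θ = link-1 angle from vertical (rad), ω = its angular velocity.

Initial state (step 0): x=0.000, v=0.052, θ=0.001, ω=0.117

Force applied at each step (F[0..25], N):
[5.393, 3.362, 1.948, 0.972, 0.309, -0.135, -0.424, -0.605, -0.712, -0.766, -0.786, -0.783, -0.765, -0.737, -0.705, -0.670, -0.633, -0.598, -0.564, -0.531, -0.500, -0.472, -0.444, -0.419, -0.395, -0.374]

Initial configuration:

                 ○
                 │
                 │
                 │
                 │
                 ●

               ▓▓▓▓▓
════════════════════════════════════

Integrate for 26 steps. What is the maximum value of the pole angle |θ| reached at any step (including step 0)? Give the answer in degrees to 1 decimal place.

Answer: 1.3°

Derivation:
apply F[0]=+5.393 → step 1: x=0.002, v=0.140, θ=0.002, ω=0.010
apply F[1]=+3.362 → step 2: x=0.005, v=0.195, θ=0.002, ω=-0.057
apply F[2]=+1.948 → step 3: x=0.010, v=0.227, θ=0.000, ω=-0.096
apply F[3]=+0.972 → step 4: x=0.014, v=0.243, θ=-0.002, ω=-0.115
apply F[4]=+0.309 → step 5: x=0.019, v=0.248, θ=-0.004, ω=-0.122
apply F[5]=-0.135 → step 6: x=0.024, v=0.246, θ=-0.007, ω=-0.121
apply F[6]=-0.424 → step 7: x=0.029, v=0.240, θ=-0.009, ω=-0.115
apply F[7]=-0.605 → step 8: x=0.034, v=0.230, θ=-0.011, ω=-0.105
apply F[8]=-0.712 → step 9: x=0.038, v=0.218, θ=-0.013, ω=-0.094
apply F[9]=-0.766 → step 10: x=0.042, v=0.206, θ=-0.015, ω=-0.083
apply F[10]=-0.786 → step 11: x=0.046, v=0.194, θ=-0.016, ω=-0.071
apply F[11]=-0.783 → step 12: x=0.050, v=0.181, θ=-0.018, ω=-0.060
apply F[12]=-0.765 → step 13: x=0.054, v=0.169, θ=-0.019, ω=-0.050
apply F[13]=-0.737 → step 14: x=0.057, v=0.157, θ=-0.020, ω=-0.040
apply F[14]=-0.705 → step 15: x=0.060, v=0.146, θ=-0.021, ω=-0.031
apply F[15]=-0.670 → step 16: x=0.063, v=0.136, θ=-0.021, ω=-0.024
apply F[16]=-0.633 → step 17: x=0.065, v=0.126, θ=-0.021, ω=-0.017
apply F[17]=-0.598 → step 18: x=0.068, v=0.117, θ=-0.022, ω=-0.010
apply F[18]=-0.564 → step 19: x=0.070, v=0.108, θ=-0.022, ω=-0.005
apply F[19]=-0.531 → step 20: x=0.072, v=0.100, θ=-0.022, ω=-0.000
apply F[20]=-0.500 → step 21: x=0.074, v=0.092, θ=-0.022, ω=0.004
apply F[21]=-0.472 → step 22: x=0.076, v=0.085, θ=-0.022, ω=0.008
apply F[22]=-0.444 → step 23: x=0.077, v=0.078, θ=-0.022, ω=0.011
apply F[23]=-0.419 → step 24: x=0.079, v=0.072, θ=-0.021, ω=0.013
apply F[24]=-0.395 → step 25: x=0.080, v=0.066, θ=-0.021, ω=0.015
apply F[25]=-0.374 → step 26: x=0.082, v=0.060, θ=-0.021, ω=0.017
Max |angle| over trajectory = 0.022 rad = 1.3°.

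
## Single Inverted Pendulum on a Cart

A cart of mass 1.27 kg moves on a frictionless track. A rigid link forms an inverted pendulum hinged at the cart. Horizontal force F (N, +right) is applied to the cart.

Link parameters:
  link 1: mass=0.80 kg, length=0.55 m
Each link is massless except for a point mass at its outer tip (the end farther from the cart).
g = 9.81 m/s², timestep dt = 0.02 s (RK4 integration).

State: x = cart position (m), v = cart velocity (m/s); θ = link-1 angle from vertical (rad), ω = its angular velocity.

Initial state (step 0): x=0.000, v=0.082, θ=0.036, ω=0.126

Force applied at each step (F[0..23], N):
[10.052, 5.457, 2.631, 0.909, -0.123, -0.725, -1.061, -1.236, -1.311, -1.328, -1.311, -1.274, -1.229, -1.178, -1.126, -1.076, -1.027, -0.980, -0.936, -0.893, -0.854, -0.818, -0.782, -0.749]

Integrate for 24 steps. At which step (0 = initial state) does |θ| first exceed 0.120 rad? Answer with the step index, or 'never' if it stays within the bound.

apply F[0]=+10.052 → step 1: x=0.003, v=0.236, θ=0.036, ω=-0.140
apply F[1]=+5.457 → step 2: x=0.009, v=0.317, θ=0.032, ω=-0.277
apply F[2]=+2.631 → step 3: x=0.015, v=0.355, θ=0.026, ω=-0.335
apply F[3]=+0.909 → step 4: x=0.023, v=0.367, θ=0.019, ω=-0.348
apply F[4]=-0.123 → step 5: x=0.030, v=0.363, θ=0.012, ω=-0.336
apply F[5]=-0.725 → step 6: x=0.037, v=0.351, θ=0.005, ω=-0.310
apply F[6]=-1.061 → step 7: x=0.044, v=0.334, θ=-0.000, ω=-0.278
apply F[7]=-1.236 → step 8: x=0.050, v=0.314, θ=-0.006, ω=-0.245
apply F[8]=-1.311 → step 9: x=0.056, v=0.295, θ=-0.010, ω=-0.212
apply F[9]=-1.328 → step 10: x=0.062, v=0.275, θ=-0.014, ω=-0.181
apply F[10]=-1.311 → step 11: x=0.068, v=0.257, θ=-0.017, ω=-0.153
apply F[11]=-1.274 → step 12: x=0.072, v=0.239, θ=-0.020, ω=-0.127
apply F[12]=-1.229 → step 13: x=0.077, v=0.222, θ=-0.023, ω=-0.104
apply F[13]=-1.178 → step 14: x=0.081, v=0.207, θ=-0.024, ω=-0.084
apply F[14]=-1.126 → step 15: x=0.085, v=0.192, θ=-0.026, ω=-0.067
apply F[15]=-1.076 → step 16: x=0.089, v=0.178, θ=-0.027, ω=-0.051
apply F[16]=-1.027 → step 17: x=0.092, v=0.166, θ=-0.028, ω=-0.038
apply F[17]=-0.980 → step 18: x=0.096, v=0.154, θ=-0.029, ω=-0.027
apply F[18]=-0.936 → step 19: x=0.099, v=0.143, θ=-0.029, ω=-0.017
apply F[19]=-0.893 → step 20: x=0.101, v=0.132, θ=-0.029, ω=-0.008
apply F[20]=-0.854 → step 21: x=0.104, v=0.122, θ=-0.029, ω=-0.001
apply F[21]=-0.818 → step 22: x=0.106, v=0.113, θ=-0.029, ω=0.006
apply F[22]=-0.782 → step 23: x=0.108, v=0.104, θ=-0.029, ω=0.011
apply F[23]=-0.749 → step 24: x=0.110, v=0.096, θ=-0.029, ω=0.015
max |θ| = 0.036 ≤ 0.120 over all 25 states.

Answer: never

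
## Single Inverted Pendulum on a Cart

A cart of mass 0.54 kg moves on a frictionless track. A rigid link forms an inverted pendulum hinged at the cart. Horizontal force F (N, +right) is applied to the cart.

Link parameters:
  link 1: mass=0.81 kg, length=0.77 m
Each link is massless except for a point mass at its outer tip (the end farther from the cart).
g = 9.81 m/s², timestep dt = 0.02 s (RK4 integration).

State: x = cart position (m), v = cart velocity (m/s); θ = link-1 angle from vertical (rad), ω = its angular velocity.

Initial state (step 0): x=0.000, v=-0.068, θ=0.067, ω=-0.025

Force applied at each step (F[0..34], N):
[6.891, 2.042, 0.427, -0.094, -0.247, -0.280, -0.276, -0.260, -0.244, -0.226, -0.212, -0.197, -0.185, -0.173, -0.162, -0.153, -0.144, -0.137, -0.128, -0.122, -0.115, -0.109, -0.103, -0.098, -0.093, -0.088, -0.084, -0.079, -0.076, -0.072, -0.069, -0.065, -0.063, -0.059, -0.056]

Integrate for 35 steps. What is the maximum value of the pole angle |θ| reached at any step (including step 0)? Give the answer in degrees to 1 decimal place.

Answer: 3.8°

Derivation:
apply F[0]=+6.891 → step 1: x=0.001, v=0.166, θ=0.064, ω=-0.312
apply F[1]=+2.042 → step 2: x=0.005, v=0.224, θ=0.057, ω=-0.372
apply F[2]=+0.427 → step 3: x=0.009, v=0.225, θ=0.050, ω=-0.359
apply F[3]=-0.094 → step 4: x=0.014, v=0.208, θ=0.043, ω=-0.325
apply F[4]=-0.247 → step 5: x=0.018, v=0.187, θ=0.037, ω=-0.288
apply F[5]=-0.280 → step 6: x=0.021, v=0.167, θ=0.031, ω=-0.253
apply F[6]=-0.276 → step 7: x=0.024, v=0.148, θ=0.026, ω=-0.222
apply F[7]=-0.260 → step 8: x=0.027, v=0.132, θ=0.022, ω=-0.194
apply F[8]=-0.244 → step 9: x=0.030, v=0.117, θ=0.019, ω=-0.169
apply F[9]=-0.226 → step 10: x=0.032, v=0.103, θ=0.015, ω=-0.147
apply F[10]=-0.212 → step 11: x=0.034, v=0.091, θ=0.013, ω=-0.128
apply F[11]=-0.197 → step 12: x=0.035, v=0.081, θ=0.010, ω=-0.112
apply F[12]=-0.185 → step 13: x=0.037, v=0.071, θ=0.008, ω=-0.097
apply F[13]=-0.173 → step 14: x=0.038, v=0.062, θ=0.006, ω=-0.084
apply F[14]=-0.162 → step 15: x=0.039, v=0.055, θ=0.005, ω=-0.072
apply F[15]=-0.153 → step 16: x=0.040, v=0.048, θ=0.004, ω=-0.062
apply F[16]=-0.144 → step 17: x=0.041, v=0.042, θ=0.002, ω=-0.054
apply F[17]=-0.137 → step 18: x=0.042, v=0.036, θ=0.001, ω=-0.046
apply F[18]=-0.128 → step 19: x=0.043, v=0.031, θ=0.001, ω=-0.039
apply F[19]=-0.122 → step 20: x=0.043, v=0.026, θ=-0.000, ω=-0.033
apply F[20]=-0.115 → step 21: x=0.044, v=0.022, θ=-0.001, ω=-0.028
apply F[21]=-0.109 → step 22: x=0.044, v=0.019, θ=-0.001, ω=-0.023
apply F[22]=-0.103 → step 23: x=0.045, v=0.015, θ=-0.002, ω=-0.019
apply F[23]=-0.098 → step 24: x=0.045, v=0.012, θ=-0.002, ω=-0.016
apply F[24]=-0.093 → step 25: x=0.045, v=0.009, θ=-0.002, ω=-0.013
apply F[25]=-0.088 → step 26: x=0.045, v=0.007, θ=-0.003, ω=-0.010
apply F[26]=-0.084 → step 27: x=0.045, v=0.005, θ=-0.003, ω=-0.008
apply F[27]=-0.079 → step 28: x=0.045, v=0.003, θ=-0.003, ω=-0.006
apply F[28]=-0.076 → step 29: x=0.046, v=0.001, θ=-0.003, ω=-0.004
apply F[29]=-0.072 → step 30: x=0.046, v=-0.001, θ=-0.003, ω=-0.003
apply F[30]=-0.069 → step 31: x=0.045, v=-0.003, θ=-0.003, ω=-0.002
apply F[31]=-0.065 → step 32: x=0.045, v=-0.004, θ=-0.003, ω=-0.000
apply F[32]=-0.063 → step 33: x=0.045, v=-0.006, θ=-0.003, ω=0.001
apply F[33]=-0.059 → step 34: x=0.045, v=-0.007, θ=-0.003, ω=0.001
apply F[34]=-0.056 → step 35: x=0.045, v=-0.008, θ=-0.003, ω=0.002
Max |angle| over trajectory = 0.067 rad = 3.8°.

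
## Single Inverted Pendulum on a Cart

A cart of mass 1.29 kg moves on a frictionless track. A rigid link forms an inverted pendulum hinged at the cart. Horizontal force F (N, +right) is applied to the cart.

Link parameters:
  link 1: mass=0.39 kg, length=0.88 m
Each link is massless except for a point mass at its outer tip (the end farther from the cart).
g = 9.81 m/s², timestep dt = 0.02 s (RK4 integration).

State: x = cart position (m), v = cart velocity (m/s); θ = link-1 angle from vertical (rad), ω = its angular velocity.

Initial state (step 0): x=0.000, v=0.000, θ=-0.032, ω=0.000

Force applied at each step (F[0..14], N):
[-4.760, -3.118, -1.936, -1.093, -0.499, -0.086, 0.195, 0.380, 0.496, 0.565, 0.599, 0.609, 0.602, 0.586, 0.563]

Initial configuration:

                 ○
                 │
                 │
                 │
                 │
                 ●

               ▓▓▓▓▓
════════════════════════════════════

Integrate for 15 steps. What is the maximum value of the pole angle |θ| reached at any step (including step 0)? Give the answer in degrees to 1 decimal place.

apply F[0]=-4.760 → step 1: x=-0.001, v=-0.072, θ=-0.031, ω=0.075
apply F[1]=-3.118 → step 2: x=-0.003, v=-0.118, θ=-0.029, ω=0.121
apply F[2]=-1.936 → step 3: x=-0.005, v=-0.147, θ=-0.027, ω=0.147
apply F[3]=-1.093 → step 4: x=-0.008, v=-0.162, θ=-0.024, ω=0.159
apply F[4]=-0.499 → step 5: x=-0.012, v=-0.169, θ=-0.020, ω=0.161
apply F[5]=-0.086 → step 6: x=-0.015, v=-0.169, θ=-0.017, ω=0.157
apply F[6]=+0.195 → step 7: x=-0.018, v=-0.165, θ=-0.014, ω=0.149
apply F[7]=+0.380 → step 8: x=-0.022, v=-0.158, θ=-0.011, ω=0.139
apply F[8]=+0.496 → step 9: x=-0.025, v=-0.150, θ=-0.009, ω=0.127
apply F[9]=+0.565 → step 10: x=-0.028, v=-0.141, θ=-0.006, ω=0.115
apply F[10]=+0.599 → step 11: x=-0.030, v=-0.131, θ=-0.004, ω=0.103
apply F[11]=+0.609 → step 12: x=-0.033, v=-0.122, θ=-0.002, ω=0.091
apply F[12]=+0.602 → step 13: x=-0.035, v=-0.112, θ=-0.000, ω=0.080
apply F[13]=+0.586 → step 14: x=-0.037, v=-0.103, θ=0.001, ω=0.070
apply F[14]=+0.563 → step 15: x=-0.039, v=-0.095, θ=0.002, ω=0.061
Max |angle| over trajectory = 0.032 rad = 1.8°.

Answer: 1.8°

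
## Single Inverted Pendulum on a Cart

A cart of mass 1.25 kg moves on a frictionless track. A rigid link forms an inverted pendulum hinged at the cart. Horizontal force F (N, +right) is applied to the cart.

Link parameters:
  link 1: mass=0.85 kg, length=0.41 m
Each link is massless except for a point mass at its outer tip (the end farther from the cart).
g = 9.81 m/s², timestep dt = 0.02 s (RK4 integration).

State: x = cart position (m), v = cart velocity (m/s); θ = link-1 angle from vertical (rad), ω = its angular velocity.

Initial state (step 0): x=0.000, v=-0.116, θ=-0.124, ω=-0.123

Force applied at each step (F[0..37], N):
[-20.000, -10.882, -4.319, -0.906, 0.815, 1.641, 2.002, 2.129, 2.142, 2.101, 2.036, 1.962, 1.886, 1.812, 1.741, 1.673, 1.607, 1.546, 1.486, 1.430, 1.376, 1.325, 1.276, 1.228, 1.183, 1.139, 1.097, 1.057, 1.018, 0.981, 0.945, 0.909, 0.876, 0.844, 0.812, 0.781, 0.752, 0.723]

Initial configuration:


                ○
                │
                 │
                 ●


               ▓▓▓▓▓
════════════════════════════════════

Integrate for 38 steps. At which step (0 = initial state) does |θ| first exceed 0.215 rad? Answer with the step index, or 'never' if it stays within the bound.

Answer: never

Derivation:
apply F[0]=-20.000 → step 1: x=-0.005, v=-0.417, θ=-0.120, ω=0.546
apply F[1]=-10.882 → step 2: x=-0.015, v=-0.575, θ=-0.106, ω=0.875
apply F[2]=-4.319 → step 3: x=-0.027, v=-0.631, θ=-0.087, ω=0.966
apply F[3]=-0.906 → step 4: x=-0.040, v=-0.636, θ=-0.068, ω=0.940
apply F[4]=+0.815 → step 5: x=-0.052, v=-0.615, θ=-0.050, ω=0.862
apply F[5]=+1.641 → step 6: x=-0.064, v=-0.584, θ=-0.034, ω=0.765
apply F[6]=+2.002 → step 7: x=-0.076, v=-0.548, θ=-0.020, ω=0.665
apply F[7]=+2.129 → step 8: x=-0.086, v=-0.512, θ=-0.007, ω=0.572
apply F[8]=+2.142 → step 9: x=-0.096, v=-0.478, θ=0.003, ω=0.486
apply F[9]=+2.101 → step 10: x=-0.105, v=-0.445, θ=0.012, ω=0.411
apply F[10]=+2.036 → step 11: x=-0.114, v=-0.415, θ=0.020, ω=0.344
apply F[11]=+1.962 → step 12: x=-0.122, v=-0.386, θ=0.026, ω=0.286
apply F[12]=+1.886 → step 13: x=-0.130, v=-0.360, θ=0.031, ω=0.236
apply F[13]=+1.812 → step 14: x=-0.137, v=-0.336, θ=0.036, ω=0.192
apply F[14]=+1.741 → step 15: x=-0.143, v=-0.313, θ=0.039, ω=0.154
apply F[15]=+1.673 → step 16: x=-0.149, v=-0.291, θ=0.042, ω=0.122
apply F[16]=+1.607 → step 17: x=-0.155, v=-0.271, θ=0.044, ω=0.093
apply F[17]=+1.546 → step 18: x=-0.160, v=-0.253, θ=0.046, ω=0.069
apply F[18]=+1.486 → step 19: x=-0.165, v=-0.235, θ=0.047, ω=0.048
apply F[19]=+1.430 → step 20: x=-0.169, v=-0.218, θ=0.048, ω=0.030
apply F[20]=+1.376 → step 21: x=-0.174, v=-0.203, θ=0.048, ω=0.015
apply F[21]=+1.325 → step 22: x=-0.177, v=-0.188, θ=0.048, ω=0.002
apply F[22]=+1.276 → step 23: x=-0.181, v=-0.174, θ=0.048, ω=-0.009
apply F[23]=+1.228 → step 24: x=-0.184, v=-0.161, θ=0.048, ω=-0.018
apply F[24]=+1.183 → step 25: x=-0.187, v=-0.148, θ=0.047, ω=-0.026
apply F[25]=+1.139 → step 26: x=-0.190, v=-0.136, θ=0.047, ω=-0.033
apply F[26]=+1.097 → step 27: x=-0.193, v=-0.125, θ=0.046, ω=-0.038
apply F[27]=+1.057 → step 28: x=-0.195, v=-0.114, θ=0.045, ω=-0.042
apply F[28]=+1.018 → step 29: x=-0.198, v=-0.104, θ=0.044, ω=-0.046
apply F[29]=+0.981 → step 30: x=-0.199, v=-0.094, θ=0.043, ω=-0.049
apply F[30]=+0.945 → step 31: x=-0.201, v=-0.085, θ=0.042, ω=-0.051
apply F[31]=+0.909 → step 32: x=-0.203, v=-0.076, θ=0.041, ω=-0.053
apply F[32]=+0.876 → step 33: x=-0.204, v=-0.067, θ=0.040, ω=-0.054
apply F[33]=+0.844 → step 34: x=-0.206, v=-0.059, θ=0.039, ω=-0.055
apply F[34]=+0.812 → step 35: x=-0.207, v=-0.051, θ=0.038, ω=-0.056
apply F[35]=+0.781 → step 36: x=-0.208, v=-0.044, θ=0.037, ω=-0.056
apply F[36]=+0.752 → step 37: x=-0.208, v=-0.036, θ=0.036, ω=-0.056
apply F[37]=+0.723 → step 38: x=-0.209, v=-0.030, θ=0.035, ω=-0.056
max |θ| = 0.124 ≤ 0.215 over all 39 states.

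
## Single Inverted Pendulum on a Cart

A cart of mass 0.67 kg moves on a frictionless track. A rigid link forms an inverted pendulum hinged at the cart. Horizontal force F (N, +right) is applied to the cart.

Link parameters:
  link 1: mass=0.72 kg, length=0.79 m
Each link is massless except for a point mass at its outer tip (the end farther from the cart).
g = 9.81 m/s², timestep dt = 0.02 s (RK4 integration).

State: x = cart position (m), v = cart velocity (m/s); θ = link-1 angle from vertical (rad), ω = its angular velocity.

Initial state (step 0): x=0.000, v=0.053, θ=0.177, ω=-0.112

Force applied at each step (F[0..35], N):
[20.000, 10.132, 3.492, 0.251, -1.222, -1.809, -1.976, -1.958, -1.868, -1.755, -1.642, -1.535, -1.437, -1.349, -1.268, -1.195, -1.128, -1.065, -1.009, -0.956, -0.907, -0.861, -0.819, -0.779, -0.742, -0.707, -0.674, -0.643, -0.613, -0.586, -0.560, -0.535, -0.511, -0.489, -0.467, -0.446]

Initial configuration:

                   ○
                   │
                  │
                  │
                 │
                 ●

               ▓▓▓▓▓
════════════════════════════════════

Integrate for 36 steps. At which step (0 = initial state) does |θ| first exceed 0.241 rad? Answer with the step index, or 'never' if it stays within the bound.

Answer: never

Derivation:
apply F[0]=+20.000 → step 1: x=0.006, v=0.597, θ=0.168, ω=-0.748
apply F[1]=+10.132 → step 2: x=0.021, v=0.861, θ=0.151, ω=-1.038
apply F[2]=+3.492 → step 3: x=0.039, v=0.938, θ=0.129, ω=-1.099
apply F[3]=+0.251 → step 4: x=0.058, v=0.923, θ=0.108, ω=-1.051
apply F[4]=-1.222 → step 5: x=0.076, v=0.868, θ=0.088, ω=-0.958
apply F[5]=-1.809 → step 6: x=0.092, v=0.799, θ=0.070, ω=-0.852
apply F[6]=-1.976 → step 7: x=0.108, v=0.728, θ=0.054, ω=-0.747
apply F[7]=-1.958 → step 8: x=0.121, v=0.661, θ=0.040, ω=-0.650
apply F[8]=-1.868 → step 9: x=0.134, v=0.598, θ=0.028, ω=-0.562
apply F[9]=-1.755 → step 10: x=0.145, v=0.541, θ=0.017, ω=-0.485
apply F[10]=-1.642 → step 11: x=0.156, v=0.490, θ=0.008, ω=-0.417
apply F[11]=-1.535 → step 12: x=0.165, v=0.443, θ=0.000, ω=-0.356
apply F[12]=-1.437 → step 13: x=0.173, v=0.401, θ=-0.006, ω=-0.304
apply F[13]=-1.349 → step 14: x=0.181, v=0.362, θ=-0.012, ω=-0.257
apply F[14]=-1.268 → step 15: x=0.188, v=0.328, θ=-0.017, ω=-0.217
apply F[15]=-1.195 → step 16: x=0.194, v=0.296, θ=-0.021, ω=-0.181
apply F[16]=-1.128 → step 17: x=0.200, v=0.267, θ=-0.024, ω=-0.150
apply F[17]=-1.065 → step 18: x=0.205, v=0.240, θ=-0.027, ω=-0.123
apply F[18]=-1.009 → step 19: x=0.209, v=0.216, θ=-0.029, ω=-0.099
apply F[19]=-0.956 → step 20: x=0.214, v=0.194, θ=-0.031, ω=-0.078
apply F[20]=-0.907 → step 21: x=0.217, v=0.174, θ=-0.032, ω=-0.060
apply F[21]=-0.861 → step 22: x=0.221, v=0.155, θ=-0.033, ω=-0.045
apply F[22]=-0.819 → step 23: x=0.223, v=0.137, θ=-0.034, ω=-0.031
apply F[23]=-0.779 → step 24: x=0.226, v=0.121, θ=-0.034, ω=-0.019
apply F[24]=-0.742 → step 25: x=0.228, v=0.106, θ=-0.035, ω=-0.009
apply F[25]=-0.707 → step 26: x=0.230, v=0.093, θ=-0.035, ω=-0.000
apply F[26]=-0.674 → step 27: x=0.232, v=0.080, θ=-0.035, ω=0.008
apply F[27]=-0.643 → step 28: x=0.234, v=0.068, θ=-0.034, ω=0.014
apply F[28]=-0.613 → step 29: x=0.235, v=0.057, θ=-0.034, ω=0.020
apply F[29]=-0.586 → step 30: x=0.236, v=0.047, θ=-0.034, ω=0.024
apply F[30]=-0.560 → step 31: x=0.237, v=0.037, θ=-0.033, ω=0.028
apply F[31]=-0.535 → step 32: x=0.237, v=0.028, θ=-0.033, ω=0.031
apply F[32]=-0.511 → step 33: x=0.238, v=0.019, θ=-0.032, ω=0.034
apply F[33]=-0.489 → step 34: x=0.238, v=0.011, θ=-0.031, ω=0.036
apply F[34]=-0.467 → step 35: x=0.238, v=0.004, θ=-0.030, ω=0.038
apply F[35]=-0.446 → step 36: x=0.238, v=-0.003, θ=-0.030, ω=0.040
max |θ| = 0.177 ≤ 0.241 over all 37 states.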